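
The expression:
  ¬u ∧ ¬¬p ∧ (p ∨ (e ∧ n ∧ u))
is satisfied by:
  {p: True, u: False}


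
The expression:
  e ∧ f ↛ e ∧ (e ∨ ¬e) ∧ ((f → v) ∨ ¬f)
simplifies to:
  False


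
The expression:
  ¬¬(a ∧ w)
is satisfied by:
  {a: True, w: True}


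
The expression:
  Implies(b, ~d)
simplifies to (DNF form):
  ~b | ~d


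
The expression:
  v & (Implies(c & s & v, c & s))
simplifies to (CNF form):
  v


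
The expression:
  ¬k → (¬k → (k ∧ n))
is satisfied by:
  {k: True}


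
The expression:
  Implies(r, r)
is always true.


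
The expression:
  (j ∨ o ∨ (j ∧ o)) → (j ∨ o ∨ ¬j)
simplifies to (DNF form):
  True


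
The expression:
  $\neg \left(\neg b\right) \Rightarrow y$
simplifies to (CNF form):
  $y \vee \neg b$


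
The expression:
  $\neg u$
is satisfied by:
  {u: False}


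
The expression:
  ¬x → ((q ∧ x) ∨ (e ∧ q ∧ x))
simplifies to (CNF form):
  x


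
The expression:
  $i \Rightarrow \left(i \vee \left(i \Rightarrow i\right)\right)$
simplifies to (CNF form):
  $\text{True}$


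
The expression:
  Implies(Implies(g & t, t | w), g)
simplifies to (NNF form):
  g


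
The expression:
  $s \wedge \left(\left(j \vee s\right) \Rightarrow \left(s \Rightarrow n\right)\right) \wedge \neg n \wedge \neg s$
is never true.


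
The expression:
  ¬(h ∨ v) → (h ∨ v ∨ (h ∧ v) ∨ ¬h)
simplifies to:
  True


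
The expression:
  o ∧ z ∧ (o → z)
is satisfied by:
  {z: True, o: True}


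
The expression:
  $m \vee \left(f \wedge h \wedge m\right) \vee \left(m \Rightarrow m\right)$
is always true.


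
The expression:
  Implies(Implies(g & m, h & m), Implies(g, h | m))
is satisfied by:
  {m: True, h: True, g: False}
  {m: True, g: False, h: False}
  {h: True, g: False, m: False}
  {h: False, g: False, m: False}
  {m: True, h: True, g: True}
  {m: True, g: True, h: False}
  {h: True, g: True, m: False}


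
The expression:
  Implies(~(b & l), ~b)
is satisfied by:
  {l: True, b: False}
  {b: False, l: False}
  {b: True, l: True}


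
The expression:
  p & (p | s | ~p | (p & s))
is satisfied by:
  {p: True}


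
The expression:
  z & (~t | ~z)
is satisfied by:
  {z: True, t: False}


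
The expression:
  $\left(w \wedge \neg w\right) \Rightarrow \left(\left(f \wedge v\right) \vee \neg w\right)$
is always true.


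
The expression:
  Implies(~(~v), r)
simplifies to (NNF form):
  r | ~v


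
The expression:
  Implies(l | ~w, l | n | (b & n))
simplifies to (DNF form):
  l | n | w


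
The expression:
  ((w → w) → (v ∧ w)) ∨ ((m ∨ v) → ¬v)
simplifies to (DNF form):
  w ∨ ¬v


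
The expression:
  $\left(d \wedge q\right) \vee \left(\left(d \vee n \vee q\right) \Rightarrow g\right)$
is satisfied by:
  {q: True, g: True, d: True, n: False}
  {n: True, q: True, g: True, d: True}
  {q: True, g: True, d: False, n: False}
  {q: True, g: True, n: True, d: False}
  {g: True, d: True, n: False, q: False}
  {n: True, g: True, d: True, q: False}
  {g: True, n: False, d: False, q: False}
  {g: True, n: True, d: False, q: False}
  {q: True, d: True, n: False, g: False}
  {n: True, q: True, d: True, g: False}
  {q: False, d: False, g: False, n: False}


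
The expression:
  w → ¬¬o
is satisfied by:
  {o: True, w: False}
  {w: False, o: False}
  {w: True, o: True}


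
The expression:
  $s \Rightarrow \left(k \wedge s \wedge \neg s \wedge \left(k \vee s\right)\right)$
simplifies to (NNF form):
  $\neg s$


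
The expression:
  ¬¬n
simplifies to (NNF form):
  n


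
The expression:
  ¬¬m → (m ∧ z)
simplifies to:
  z ∨ ¬m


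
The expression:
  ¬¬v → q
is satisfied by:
  {q: True, v: False}
  {v: False, q: False}
  {v: True, q: True}


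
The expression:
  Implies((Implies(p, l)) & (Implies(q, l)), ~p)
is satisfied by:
  {l: False, p: False}
  {p: True, l: False}
  {l: True, p: False}


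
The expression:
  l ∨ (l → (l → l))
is always true.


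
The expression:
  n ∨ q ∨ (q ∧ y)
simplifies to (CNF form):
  n ∨ q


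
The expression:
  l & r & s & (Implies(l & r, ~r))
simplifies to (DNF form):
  False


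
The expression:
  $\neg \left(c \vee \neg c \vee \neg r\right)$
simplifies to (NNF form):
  $\text{False}$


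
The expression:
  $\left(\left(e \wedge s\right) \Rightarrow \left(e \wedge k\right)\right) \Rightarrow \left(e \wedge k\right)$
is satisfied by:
  {k: True, s: True, e: True}
  {k: True, e: True, s: False}
  {s: True, e: True, k: False}


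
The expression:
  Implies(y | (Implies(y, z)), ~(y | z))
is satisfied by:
  {y: False, z: False}


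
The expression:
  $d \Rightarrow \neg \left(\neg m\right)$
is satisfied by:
  {m: True, d: False}
  {d: False, m: False}
  {d: True, m: True}


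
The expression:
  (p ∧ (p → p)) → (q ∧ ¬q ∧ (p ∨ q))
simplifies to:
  ¬p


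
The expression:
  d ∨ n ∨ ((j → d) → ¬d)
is always true.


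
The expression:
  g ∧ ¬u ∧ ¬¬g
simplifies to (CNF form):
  g ∧ ¬u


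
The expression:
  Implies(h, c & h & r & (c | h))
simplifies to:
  ~h | (c & r)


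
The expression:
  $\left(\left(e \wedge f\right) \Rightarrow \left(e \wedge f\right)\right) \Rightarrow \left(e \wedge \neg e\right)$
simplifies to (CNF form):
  $\text{False}$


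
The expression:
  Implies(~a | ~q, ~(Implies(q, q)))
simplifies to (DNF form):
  a & q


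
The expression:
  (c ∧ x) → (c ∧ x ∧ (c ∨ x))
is always true.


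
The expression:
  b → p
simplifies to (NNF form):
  p ∨ ¬b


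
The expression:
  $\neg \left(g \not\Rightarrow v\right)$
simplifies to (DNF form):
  $v \vee \neg g$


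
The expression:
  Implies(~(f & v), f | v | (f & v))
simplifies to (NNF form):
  f | v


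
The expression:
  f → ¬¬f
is always true.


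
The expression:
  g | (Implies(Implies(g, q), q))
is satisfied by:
  {q: True, g: True}
  {q: True, g: False}
  {g: True, q: False}


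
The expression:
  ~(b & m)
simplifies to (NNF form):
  ~b | ~m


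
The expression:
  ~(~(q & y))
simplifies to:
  q & y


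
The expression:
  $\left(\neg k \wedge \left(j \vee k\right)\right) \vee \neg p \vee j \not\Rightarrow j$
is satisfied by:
  {j: True, p: False, k: False}
  {j: False, p: False, k: False}
  {k: True, j: True, p: False}
  {k: True, j: False, p: False}
  {p: True, j: True, k: False}


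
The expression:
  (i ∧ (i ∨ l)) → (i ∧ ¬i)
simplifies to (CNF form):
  ¬i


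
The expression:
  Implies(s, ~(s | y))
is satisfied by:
  {s: False}


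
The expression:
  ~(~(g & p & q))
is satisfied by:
  {p: True, q: True, g: True}


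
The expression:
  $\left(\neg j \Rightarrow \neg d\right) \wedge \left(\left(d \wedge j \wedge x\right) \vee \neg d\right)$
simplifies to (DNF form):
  $\left(j \wedge x\right) \vee \neg d$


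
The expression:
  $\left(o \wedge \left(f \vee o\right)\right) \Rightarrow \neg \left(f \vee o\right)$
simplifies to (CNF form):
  $\neg o$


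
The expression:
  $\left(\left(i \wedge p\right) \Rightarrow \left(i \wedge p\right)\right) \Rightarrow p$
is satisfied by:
  {p: True}


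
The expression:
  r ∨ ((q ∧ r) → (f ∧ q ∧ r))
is always true.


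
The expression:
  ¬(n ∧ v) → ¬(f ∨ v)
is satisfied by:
  {n: True, v: False, f: False}
  {n: False, v: False, f: False}
  {v: True, n: True, f: False}
  {f: True, v: True, n: True}


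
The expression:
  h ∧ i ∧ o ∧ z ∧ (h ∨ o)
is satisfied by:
  {z: True, i: True, h: True, o: True}


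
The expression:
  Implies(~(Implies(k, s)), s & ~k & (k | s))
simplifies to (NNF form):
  s | ~k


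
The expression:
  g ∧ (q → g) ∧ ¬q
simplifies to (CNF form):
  g ∧ ¬q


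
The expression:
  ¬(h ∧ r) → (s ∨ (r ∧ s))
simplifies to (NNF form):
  s ∨ (h ∧ r)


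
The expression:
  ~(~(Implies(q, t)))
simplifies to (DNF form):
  t | ~q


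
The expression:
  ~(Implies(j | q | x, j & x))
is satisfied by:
  {q: True, j: False, x: False}
  {x: True, q: True, j: False}
  {x: True, j: False, q: False}
  {q: True, j: True, x: False}
  {j: True, x: False, q: False}


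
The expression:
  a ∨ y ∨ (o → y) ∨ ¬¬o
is always true.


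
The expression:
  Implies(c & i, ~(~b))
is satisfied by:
  {b: True, c: False, i: False}
  {c: False, i: False, b: False}
  {b: True, i: True, c: False}
  {i: True, c: False, b: False}
  {b: True, c: True, i: False}
  {c: True, b: False, i: False}
  {b: True, i: True, c: True}


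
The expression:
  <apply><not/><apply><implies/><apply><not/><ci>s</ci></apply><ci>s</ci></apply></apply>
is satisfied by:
  {s: False}


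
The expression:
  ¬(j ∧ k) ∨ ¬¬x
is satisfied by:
  {x: True, k: False, j: False}
  {k: False, j: False, x: False}
  {j: True, x: True, k: False}
  {j: True, k: False, x: False}
  {x: True, k: True, j: False}
  {k: True, x: False, j: False}
  {j: True, k: True, x: True}


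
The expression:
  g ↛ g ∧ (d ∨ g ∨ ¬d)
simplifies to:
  False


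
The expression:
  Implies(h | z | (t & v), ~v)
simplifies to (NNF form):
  ~v | (~h & ~t & ~z)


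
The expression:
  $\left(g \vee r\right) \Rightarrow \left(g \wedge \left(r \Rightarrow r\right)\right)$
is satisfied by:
  {g: True, r: False}
  {r: False, g: False}
  {r: True, g: True}


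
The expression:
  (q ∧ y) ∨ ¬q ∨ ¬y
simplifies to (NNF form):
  True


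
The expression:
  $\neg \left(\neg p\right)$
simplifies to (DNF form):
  $p$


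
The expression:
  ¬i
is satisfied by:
  {i: False}


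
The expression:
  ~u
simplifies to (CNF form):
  ~u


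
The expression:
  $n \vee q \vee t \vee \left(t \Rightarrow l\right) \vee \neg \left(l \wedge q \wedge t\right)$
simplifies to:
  $\text{True}$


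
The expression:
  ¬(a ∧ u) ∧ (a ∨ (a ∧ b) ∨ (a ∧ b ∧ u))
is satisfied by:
  {a: True, u: False}


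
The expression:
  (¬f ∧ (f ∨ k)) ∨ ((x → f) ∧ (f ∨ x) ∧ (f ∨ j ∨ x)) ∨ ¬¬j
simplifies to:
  f ∨ j ∨ k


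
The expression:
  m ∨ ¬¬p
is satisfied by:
  {m: True, p: True}
  {m: True, p: False}
  {p: True, m: False}


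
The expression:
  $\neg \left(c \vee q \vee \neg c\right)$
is never true.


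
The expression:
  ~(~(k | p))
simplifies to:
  k | p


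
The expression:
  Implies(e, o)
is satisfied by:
  {o: True, e: False}
  {e: False, o: False}
  {e: True, o: True}


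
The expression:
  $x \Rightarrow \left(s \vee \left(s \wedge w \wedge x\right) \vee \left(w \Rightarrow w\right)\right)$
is always true.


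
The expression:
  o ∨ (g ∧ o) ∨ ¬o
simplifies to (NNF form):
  True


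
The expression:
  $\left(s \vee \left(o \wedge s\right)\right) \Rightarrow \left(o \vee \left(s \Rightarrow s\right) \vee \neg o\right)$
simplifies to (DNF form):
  $\text{True}$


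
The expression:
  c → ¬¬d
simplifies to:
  d ∨ ¬c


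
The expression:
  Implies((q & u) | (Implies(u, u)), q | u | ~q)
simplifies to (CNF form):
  True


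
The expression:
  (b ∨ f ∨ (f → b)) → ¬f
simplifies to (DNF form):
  ¬f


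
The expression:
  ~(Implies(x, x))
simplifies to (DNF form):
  False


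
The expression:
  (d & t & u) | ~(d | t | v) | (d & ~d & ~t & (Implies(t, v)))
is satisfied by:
  {u: True, v: False, t: False, d: False}
  {u: False, v: False, t: False, d: False}
  {d: True, t: True, u: True, v: False}
  {d: True, t: True, v: True, u: True}


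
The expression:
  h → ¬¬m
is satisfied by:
  {m: True, h: False}
  {h: False, m: False}
  {h: True, m: True}


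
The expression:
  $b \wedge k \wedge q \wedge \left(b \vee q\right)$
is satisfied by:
  {b: True, q: True, k: True}


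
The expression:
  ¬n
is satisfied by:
  {n: False}


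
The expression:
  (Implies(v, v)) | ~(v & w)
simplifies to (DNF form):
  True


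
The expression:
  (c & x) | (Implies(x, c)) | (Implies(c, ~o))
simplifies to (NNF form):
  True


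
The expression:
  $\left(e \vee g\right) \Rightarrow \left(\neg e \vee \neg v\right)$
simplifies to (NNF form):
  $\neg e \vee \neg v$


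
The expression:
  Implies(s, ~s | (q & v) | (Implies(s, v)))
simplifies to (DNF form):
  v | ~s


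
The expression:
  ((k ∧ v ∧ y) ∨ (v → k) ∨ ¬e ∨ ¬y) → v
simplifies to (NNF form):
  v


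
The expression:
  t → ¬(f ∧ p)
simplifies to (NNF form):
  ¬f ∨ ¬p ∨ ¬t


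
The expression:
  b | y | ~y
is always true.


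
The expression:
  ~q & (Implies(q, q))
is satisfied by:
  {q: False}


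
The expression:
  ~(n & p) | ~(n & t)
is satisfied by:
  {p: False, t: False, n: False}
  {n: True, p: False, t: False}
  {t: True, p: False, n: False}
  {n: True, t: True, p: False}
  {p: True, n: False, t: False}
  {n: True, p: True, t: False}
  {t: True, p: True, n: False}


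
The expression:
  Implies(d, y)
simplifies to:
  y | ~d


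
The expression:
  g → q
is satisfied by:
  {q: True, g: False}
  {g: False, q: False}
  {g: True, q: True}


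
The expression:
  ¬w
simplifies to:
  ¬w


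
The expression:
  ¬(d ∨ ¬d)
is never true.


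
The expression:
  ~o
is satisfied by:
  {o: False}


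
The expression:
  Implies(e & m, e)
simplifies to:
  True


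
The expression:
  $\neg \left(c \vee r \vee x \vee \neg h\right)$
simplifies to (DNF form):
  $h \wedge \neg c \wedge \neg r \wedge \neg x$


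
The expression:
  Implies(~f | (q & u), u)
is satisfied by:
  {u: True, f: True}
  {u: True, f: False}
  {f: True, u: False}


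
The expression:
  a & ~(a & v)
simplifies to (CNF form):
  a & ~v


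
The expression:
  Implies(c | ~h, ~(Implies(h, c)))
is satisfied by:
  {h: True, c: False}


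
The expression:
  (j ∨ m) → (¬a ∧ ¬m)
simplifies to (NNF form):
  ¬m ∧ (¬a ∨ ¬j)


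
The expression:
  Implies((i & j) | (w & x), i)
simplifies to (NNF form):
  i | ~w | ~x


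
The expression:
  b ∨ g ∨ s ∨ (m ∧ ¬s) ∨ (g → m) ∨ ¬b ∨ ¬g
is always true.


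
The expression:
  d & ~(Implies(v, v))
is never true.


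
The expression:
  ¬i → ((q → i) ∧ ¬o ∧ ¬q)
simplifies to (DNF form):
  i ∨ (¬o ∧ ¬q)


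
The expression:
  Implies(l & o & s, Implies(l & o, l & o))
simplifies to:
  True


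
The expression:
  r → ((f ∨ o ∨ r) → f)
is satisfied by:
  {f: True, r: False}
  {r: False, f: False}
  {r: True, f: True}


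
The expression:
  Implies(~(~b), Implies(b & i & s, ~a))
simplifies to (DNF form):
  ~a | ~b | ~i | ~s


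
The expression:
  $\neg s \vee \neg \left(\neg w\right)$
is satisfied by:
  {w: True, s: False}
  {s: False, w: False}
  {s: True, w: True}


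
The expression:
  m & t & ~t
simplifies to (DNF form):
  False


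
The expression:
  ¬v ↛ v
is always true.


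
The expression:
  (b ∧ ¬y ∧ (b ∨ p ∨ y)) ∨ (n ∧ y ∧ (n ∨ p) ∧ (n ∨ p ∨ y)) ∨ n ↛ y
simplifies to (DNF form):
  n ∨ (b ∧ ¬y)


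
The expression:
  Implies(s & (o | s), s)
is always true.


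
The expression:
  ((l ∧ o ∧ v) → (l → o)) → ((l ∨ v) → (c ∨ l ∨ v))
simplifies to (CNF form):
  True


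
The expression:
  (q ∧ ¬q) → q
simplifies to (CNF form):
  True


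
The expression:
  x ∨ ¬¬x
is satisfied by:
  {x: True}


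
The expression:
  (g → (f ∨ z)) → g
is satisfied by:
  {g: True}


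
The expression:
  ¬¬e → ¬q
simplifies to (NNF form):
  ¬e ∨ ¬q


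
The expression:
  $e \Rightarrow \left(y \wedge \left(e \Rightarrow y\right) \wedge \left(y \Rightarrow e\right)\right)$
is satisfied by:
  {y: True, e: False}
  {e: False, y: False}
  {e: True, y: True}


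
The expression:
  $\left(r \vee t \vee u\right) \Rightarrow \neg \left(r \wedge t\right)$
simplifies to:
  $\neg r \vee \neg t$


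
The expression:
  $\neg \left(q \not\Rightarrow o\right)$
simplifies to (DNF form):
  $o \vee \neg q$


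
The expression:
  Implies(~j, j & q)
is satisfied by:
  {j: True}


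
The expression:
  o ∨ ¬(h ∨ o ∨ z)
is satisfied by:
  {o: True, z: False, h: False}
  {o: True, h: True, z: False}
  {o: True, z: True, h: False}
  {o: True, h: True, z: True}
  {h: False, z: False, o: False}


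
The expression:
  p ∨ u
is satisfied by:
  {u: True, p: True}
  {u: True, p: False}
  {p: True, u: False}


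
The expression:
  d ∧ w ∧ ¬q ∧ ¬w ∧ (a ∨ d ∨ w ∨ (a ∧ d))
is never true.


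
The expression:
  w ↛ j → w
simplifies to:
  True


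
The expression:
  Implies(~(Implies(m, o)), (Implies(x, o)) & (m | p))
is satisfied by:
  {o: True, m: False, x: False}
  {m: False, x: False, o: False}
  {x: True, o: True, m: False}
  {x: True, m: False, o: False}
  {o: True, m: True, x: False}
  {m: True, o: False, x: False}
  {x: True, m: True, o: True}


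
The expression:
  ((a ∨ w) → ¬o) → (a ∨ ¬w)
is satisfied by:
  {a: True, o: True, w: False}
  {a: True, w: False, o: False}
  {o: True, w: False, a: False}
  {o: False, w: False, a: False}
  {a: True, o: True, w: True}
  {a: True, w: True, o: False}
  {o: True, w: True, a: False}


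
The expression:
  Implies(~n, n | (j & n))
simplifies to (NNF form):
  n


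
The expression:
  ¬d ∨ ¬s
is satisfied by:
  {s: False, d: False}
  {d: True, s: False}
  {s: True, d: False}


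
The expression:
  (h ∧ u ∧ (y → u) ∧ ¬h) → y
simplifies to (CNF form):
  True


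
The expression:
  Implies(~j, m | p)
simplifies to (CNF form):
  j | m | p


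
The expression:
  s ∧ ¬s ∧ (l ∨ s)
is never true.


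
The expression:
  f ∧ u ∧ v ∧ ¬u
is never true.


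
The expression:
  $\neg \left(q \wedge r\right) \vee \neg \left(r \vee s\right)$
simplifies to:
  $\neg q \vee \neg r$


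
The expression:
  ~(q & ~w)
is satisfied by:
  {w: True, q: False}
  {q: False, w: False}
  {q: True, w: True}


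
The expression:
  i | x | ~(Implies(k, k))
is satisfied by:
  {i: True, x: True}
  {i: True, x: False}
  {x: True, i: False}


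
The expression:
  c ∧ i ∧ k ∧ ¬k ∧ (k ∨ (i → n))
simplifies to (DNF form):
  False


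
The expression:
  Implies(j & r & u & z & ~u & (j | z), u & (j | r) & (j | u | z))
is always true.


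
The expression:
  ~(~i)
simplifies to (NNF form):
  i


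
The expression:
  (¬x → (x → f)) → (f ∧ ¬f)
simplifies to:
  False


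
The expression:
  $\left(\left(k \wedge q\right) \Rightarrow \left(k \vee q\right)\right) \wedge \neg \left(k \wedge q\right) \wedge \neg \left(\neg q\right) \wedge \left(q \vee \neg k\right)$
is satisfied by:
  {q: True, k: False}


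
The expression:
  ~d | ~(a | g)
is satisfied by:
  {g: False, d: False, a: False}
  {a: True, g: False, d: False}
  {g: True, a: False, d: False}
  {a: True, g: True, d: False}
  {d: True, a: False, g: False}


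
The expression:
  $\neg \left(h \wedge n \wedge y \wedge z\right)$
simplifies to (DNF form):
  $\neg h \vee \neg n \vee \neg y \vee \neg z$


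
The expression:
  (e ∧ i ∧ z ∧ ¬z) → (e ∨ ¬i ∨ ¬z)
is always true.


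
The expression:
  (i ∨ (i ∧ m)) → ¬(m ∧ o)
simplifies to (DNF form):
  ¬i ∨ ¬m ∨ ¬o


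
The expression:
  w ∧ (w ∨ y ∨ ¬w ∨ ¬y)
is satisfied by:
  {w: True}


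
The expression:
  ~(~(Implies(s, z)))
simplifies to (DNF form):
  z | ~s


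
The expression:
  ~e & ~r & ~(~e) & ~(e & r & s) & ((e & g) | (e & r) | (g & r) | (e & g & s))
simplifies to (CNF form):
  False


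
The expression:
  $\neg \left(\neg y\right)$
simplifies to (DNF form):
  $y$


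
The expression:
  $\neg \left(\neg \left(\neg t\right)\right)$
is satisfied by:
  {t: False}


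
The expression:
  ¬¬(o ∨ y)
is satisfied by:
  {y: True, o: True}
  {y: True, o: False}
  {o: True, y: False}


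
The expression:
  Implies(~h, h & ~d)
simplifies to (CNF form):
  h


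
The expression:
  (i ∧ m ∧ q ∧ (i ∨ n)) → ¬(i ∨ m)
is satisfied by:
  {m: False, q: False, i: False}
  {i: True, m: False, q: False}
  {q: True, m: False, i: False}
  {i: True, q: True, m: False}
  {m: True, i: False, q: False}
  {i: True, m: True, q: False}
  {q: True, m: True, i: False}


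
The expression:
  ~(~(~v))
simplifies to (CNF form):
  ~v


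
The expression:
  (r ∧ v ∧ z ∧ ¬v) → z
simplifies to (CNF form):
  True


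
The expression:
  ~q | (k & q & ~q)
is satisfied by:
  {q: False}


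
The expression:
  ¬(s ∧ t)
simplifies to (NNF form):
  ¬s ∨ ¬t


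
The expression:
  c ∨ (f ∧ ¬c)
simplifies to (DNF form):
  c ∨ f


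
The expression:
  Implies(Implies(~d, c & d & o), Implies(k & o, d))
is always true.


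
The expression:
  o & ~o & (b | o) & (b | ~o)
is never true.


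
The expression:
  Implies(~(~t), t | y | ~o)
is always true.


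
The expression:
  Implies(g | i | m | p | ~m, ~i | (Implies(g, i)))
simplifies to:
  True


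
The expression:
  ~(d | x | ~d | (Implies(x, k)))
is never true.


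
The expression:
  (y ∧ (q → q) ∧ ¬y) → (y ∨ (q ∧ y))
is always true.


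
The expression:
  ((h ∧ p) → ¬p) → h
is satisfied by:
  {h: True}


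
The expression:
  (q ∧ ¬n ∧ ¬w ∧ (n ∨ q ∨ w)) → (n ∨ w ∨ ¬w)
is always true.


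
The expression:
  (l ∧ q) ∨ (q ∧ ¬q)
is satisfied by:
  {q: True, l: True}


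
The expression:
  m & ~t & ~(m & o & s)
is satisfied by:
  {m: True, t: False, s: False, o: False}
  {o: True, m: True, t: False, s: False}
  {s: True, m: True, t: False, o: False}


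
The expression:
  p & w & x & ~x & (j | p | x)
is never true.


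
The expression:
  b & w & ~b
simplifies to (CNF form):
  False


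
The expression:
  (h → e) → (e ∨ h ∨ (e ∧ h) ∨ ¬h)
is always true.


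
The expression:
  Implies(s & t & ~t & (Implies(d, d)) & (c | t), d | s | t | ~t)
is always true.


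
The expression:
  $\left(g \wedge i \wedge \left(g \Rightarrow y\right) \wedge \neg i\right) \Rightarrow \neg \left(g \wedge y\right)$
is always true.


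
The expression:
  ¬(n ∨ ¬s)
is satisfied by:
  {s: True, n: False}


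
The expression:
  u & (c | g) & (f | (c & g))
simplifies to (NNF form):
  u & (c | f) & (c | g) & (f | g)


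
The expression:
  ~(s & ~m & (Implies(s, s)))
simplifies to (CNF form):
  m | ~s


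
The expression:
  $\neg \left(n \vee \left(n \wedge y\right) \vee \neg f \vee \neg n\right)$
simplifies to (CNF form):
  $\text{False}$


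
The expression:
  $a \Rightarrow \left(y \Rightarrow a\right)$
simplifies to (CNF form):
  $\text{True}$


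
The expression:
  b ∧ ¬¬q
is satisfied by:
  {b: True, q: True}


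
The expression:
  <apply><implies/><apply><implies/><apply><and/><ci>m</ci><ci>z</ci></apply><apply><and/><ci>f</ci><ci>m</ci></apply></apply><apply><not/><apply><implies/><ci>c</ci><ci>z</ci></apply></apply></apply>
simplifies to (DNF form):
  <apply><or/><apply><and/><ci>c</ci><apply><not/><ci>z</ci></apply></apply><apply><and/><ci>z</ci><apply><not/><ci>z</ci></apply></apply><apply><and/><ci>c</ci><ci>m</ci><apply><not/><ci>f</ci></apply></apply><apply><and/><ci>c</ci><ci>m</ci><apply><not/><ci>z</ci></apply></apply><apply><and/><ci>m</ci><ci>z</ci><apply><not/><ci>f</ci></apply></apply><apply><and/><ci>m</ci><ci>z</ci><apply><not/><ci>z</ci></apply></apply><apply><and/><ci>c</ci><apply><not/><ci>f</ci></apply><apply><not/><ci>z</ci></apply></apply><apply><and/><ci>z</ci><apply><not/><ci>f</ci></apply><apply><not/><ci>z</ci></apply></apply></apply>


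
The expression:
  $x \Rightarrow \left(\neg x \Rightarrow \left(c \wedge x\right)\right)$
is always true.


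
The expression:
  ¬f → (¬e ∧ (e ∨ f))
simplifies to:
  f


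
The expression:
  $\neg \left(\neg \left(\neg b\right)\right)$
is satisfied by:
  {b: False}


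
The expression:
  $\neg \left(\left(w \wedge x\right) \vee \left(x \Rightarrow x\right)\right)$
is never true.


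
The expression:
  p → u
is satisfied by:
  {u: True, p: False}
  {p: False, u: False}
  {p: True, u: True}


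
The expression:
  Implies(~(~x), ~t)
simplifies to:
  ~t | ~x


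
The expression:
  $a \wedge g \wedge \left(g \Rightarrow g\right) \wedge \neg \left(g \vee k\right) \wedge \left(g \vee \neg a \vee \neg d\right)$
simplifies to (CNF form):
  $\text{False}$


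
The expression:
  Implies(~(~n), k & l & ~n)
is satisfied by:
  {n: False}


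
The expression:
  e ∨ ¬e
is always true.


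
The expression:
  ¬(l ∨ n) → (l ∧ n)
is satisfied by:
  {n: True, l: True}
  {n: True, l: False}
  {l: True, n: False}


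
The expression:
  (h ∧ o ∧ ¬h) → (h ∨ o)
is always true.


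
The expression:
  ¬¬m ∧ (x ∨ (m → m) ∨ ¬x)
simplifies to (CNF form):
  m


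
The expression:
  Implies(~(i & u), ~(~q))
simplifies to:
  q | (i & u)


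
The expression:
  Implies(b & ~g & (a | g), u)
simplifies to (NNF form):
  g | u | ~a | ~b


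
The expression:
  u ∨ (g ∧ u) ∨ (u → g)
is always true.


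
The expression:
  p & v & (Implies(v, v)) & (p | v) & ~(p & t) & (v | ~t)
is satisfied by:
  {p: True, v: True, t: False}


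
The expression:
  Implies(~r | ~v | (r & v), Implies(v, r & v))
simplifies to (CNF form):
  r | ~v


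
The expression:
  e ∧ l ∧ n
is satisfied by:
  {e: True, n: True, l: True}


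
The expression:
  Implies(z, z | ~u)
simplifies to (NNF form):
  True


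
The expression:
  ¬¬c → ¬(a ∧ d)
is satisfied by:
  {c: False, d: False, a: False}
  {a: True, c: False, d: False}
  {d: True, c: False, a: False}
  {a: True, d: True, c: False}
  {c: True, a: False, d: False}
  {a: True, c: True, d: False}
  {d: True, c: True, a: False}


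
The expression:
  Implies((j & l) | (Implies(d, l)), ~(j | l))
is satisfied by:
  {d: True, l: False, j: False}
  {l: False, j: False, d: False}
  {j: True, d: True, l: False}


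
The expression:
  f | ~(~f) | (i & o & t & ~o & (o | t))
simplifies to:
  f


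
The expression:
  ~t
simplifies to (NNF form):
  ~t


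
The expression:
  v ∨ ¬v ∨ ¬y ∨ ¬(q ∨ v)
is always true.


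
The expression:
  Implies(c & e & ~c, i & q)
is always true.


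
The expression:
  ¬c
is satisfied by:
  {c: False}


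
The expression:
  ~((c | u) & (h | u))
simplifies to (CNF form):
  ~u & (~c | ~h)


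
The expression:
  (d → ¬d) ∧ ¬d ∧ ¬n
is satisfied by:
  {n: False, d: False}


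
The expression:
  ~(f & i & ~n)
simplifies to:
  n | ~f | ~i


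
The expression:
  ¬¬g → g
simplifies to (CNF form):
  True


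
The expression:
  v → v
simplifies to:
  True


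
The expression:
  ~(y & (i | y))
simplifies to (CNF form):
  ~y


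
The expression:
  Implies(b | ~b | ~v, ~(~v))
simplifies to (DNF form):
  v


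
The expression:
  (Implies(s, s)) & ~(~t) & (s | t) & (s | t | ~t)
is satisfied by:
  {t: True}


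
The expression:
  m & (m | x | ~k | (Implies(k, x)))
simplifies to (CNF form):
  m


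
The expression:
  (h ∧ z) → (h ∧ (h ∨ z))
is always true.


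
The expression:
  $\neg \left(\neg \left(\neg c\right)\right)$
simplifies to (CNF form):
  $\neg c$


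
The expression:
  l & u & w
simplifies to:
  l & u & w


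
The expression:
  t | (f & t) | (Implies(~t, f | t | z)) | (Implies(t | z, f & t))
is always true.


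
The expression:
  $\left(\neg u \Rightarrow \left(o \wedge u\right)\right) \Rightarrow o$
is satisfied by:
  {o: True, u: False}
  {u: False, o: False}
  {u: True, o: True}


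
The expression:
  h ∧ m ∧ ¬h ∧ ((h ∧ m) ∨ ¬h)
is never true.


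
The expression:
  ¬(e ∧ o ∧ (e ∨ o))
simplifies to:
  ¬e ∨ ¬o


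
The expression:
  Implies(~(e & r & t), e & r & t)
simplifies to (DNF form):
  e & r & t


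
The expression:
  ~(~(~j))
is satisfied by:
  {j: False}


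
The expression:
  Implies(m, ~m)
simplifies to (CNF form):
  ~m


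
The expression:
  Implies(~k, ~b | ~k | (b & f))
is always true.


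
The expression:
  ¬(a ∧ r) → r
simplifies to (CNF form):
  r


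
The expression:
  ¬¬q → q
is always true.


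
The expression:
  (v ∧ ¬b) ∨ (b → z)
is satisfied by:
  {z: True, b: False}
  {b: False, z: False}
  {b: True, z: True}


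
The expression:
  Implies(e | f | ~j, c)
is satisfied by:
  {c: True, j: True, f: False, e: False}
  {c: True, j: False, f: False, e: False}
  {c: True, e: True, j: True, f: False}
  {c: True, e: True, j: False, f: False}
  {c: True, f: True, j: True, e: False}
  {c: True, f: True, j: False, e: False}
  {c: True, f: True, e: True, j: True}
  {c: True, f: True, e: True, j: False}
  {j: True, c: False, f: False, e: False}


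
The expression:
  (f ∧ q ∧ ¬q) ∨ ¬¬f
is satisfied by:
  {f: True}


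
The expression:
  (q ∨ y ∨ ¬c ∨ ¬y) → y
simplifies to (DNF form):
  y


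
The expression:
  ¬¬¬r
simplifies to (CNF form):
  ¬r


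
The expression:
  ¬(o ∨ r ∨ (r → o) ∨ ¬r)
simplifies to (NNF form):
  False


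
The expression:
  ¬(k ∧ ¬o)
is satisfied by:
  {o: True, k: False}
  {k: False, o: False}
  {k: True, o: True}


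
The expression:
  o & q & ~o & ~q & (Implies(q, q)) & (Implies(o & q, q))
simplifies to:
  False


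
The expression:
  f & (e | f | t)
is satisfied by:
  {f: True}


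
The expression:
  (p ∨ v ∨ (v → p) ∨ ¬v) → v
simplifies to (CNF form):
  v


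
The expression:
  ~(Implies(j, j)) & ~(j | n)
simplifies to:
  False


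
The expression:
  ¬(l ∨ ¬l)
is never true.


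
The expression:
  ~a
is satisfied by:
  {a: False}


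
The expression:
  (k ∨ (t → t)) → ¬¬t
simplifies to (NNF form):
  t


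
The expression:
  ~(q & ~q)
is always true.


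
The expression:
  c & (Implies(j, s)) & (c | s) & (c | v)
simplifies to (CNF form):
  c & (s | ~j)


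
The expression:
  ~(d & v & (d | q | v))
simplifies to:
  ~d | ~v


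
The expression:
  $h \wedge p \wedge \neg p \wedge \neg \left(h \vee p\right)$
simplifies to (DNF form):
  $\text{False}$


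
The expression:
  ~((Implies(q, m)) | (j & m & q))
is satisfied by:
  {q: True, m: False}


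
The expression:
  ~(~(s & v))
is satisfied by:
  {s: True, v: True}


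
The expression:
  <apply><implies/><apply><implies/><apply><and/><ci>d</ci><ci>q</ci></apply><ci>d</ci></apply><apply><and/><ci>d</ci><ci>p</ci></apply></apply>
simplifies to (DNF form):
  <apply><and/><ci>d</ci><ci>p</ci></apply>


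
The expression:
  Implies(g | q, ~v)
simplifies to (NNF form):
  ~v | (~g & ~q)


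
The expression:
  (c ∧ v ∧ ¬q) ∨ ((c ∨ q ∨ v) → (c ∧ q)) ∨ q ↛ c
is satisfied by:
  {q: True, v: False, c: False}
  {q: True, c: True, v: False}
  {q: True, v: True, c: False}
  {q: True, c: True, v: True}
  {c: False, v: False, q: False}
  {c: True, v: True, q: False}


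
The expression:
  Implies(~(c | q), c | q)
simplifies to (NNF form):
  c | q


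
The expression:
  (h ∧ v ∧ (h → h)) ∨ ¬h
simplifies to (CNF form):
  v ∨ ¬h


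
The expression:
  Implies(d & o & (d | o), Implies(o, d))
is always true.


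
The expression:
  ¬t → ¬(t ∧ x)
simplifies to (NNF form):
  True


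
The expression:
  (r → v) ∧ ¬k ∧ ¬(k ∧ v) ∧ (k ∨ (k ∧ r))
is never true.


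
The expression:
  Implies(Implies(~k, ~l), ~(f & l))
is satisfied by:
  {l: False, k: False, f: False}
  {f: True, l: False, k: False}
  {k: True, l: False, f: False}
  {f: True, k: True, l: False}
  {l: True, f: False, k: False}
  {f: True, l: True, k: False}
  {k: True, l: True, f: False}


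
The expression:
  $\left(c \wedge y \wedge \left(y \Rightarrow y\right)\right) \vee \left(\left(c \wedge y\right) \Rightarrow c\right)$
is always true.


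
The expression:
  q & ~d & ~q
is never true.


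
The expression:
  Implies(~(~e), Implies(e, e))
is always true.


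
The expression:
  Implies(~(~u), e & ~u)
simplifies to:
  ~u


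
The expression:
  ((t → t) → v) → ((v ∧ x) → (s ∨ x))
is always true.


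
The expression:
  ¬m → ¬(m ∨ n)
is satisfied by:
  {m: True, n: False}
  {n: False, m: False}
  {n: True, m: True}


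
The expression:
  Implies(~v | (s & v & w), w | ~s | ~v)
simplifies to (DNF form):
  True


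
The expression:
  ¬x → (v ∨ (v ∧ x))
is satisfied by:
  {x: True, v: True}
  {x: True, v: False}
  {v: True, x: False}


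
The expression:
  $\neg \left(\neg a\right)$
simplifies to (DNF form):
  $a$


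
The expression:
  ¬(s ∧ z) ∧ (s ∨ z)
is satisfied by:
  {z: True, s: False}
  {s: True, z: False}


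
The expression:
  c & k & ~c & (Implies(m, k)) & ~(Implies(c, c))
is never true.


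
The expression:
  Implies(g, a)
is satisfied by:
  {a: True, g: False}
  {g: False, a: False}
  {g: True, a: True}


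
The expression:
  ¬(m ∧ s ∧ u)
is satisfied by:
  {s: False, m: False, u: False}
  {u: True, s: False, m: False}
  {m: True, s: False, u: False}
  {u: True, m: True, s: False}
  {s: True, u: False, m: False}
  {u: True, s: True, m: False}
  {m: True, s: True, u: False}


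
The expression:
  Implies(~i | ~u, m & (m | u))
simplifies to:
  m | (i & u)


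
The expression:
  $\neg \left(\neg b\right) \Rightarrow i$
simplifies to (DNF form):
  $i \vee \neg b$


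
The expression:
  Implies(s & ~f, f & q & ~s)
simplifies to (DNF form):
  f | ~s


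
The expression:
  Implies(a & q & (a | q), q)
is always true.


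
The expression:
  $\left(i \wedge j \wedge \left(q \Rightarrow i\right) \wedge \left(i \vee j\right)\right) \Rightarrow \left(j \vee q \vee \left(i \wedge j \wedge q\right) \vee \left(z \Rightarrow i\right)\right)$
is always true.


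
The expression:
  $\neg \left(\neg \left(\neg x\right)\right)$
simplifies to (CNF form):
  $\neg x$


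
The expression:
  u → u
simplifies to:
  True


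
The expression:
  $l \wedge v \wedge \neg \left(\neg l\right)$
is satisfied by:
  {v: True, l: True}


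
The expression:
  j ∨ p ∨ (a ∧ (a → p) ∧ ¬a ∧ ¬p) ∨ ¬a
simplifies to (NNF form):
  j ∨ p ∨ ¬a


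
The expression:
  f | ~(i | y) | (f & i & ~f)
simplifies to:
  f | (~i & ~y)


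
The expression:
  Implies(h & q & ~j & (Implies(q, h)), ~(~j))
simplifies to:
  j | ~h | ~q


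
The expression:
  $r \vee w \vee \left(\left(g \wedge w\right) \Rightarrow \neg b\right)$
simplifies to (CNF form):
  $\text{True}$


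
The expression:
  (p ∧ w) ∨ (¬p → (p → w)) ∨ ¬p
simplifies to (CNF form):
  True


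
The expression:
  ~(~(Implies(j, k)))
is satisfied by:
  {k: True, j: False}
  {j: False, k: False}
  {j: True, k: True}


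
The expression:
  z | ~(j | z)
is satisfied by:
  {z: True, j: False}
  {j: False, z: False}
  {j: True, z: True}


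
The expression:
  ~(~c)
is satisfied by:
  {c: True}


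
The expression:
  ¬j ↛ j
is always true.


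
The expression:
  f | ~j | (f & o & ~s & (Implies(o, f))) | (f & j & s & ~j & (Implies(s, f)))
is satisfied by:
  {f: True, j: False}
  {j: False, f: False}
  {j: True, f: True}


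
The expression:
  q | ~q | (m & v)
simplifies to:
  True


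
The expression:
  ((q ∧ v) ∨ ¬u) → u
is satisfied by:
  {u: True}


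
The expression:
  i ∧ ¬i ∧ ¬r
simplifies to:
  False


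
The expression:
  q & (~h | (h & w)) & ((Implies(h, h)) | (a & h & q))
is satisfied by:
  {w: True, q: True, h: False}
  {q: True, h: False, w: False}
  {w: True, h: True, q: True}


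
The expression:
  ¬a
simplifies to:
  ¬a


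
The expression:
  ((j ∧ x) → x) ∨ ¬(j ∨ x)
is always true.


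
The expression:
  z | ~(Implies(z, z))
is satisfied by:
  {z: True}


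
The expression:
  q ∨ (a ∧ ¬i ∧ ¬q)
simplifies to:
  q ∨ (a ∧ ¬i)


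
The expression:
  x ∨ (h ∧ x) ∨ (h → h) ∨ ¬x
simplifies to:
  True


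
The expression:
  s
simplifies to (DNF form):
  s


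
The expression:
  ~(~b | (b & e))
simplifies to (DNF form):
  b & ~e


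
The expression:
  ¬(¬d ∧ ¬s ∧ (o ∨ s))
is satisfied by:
  {d: True, s: True, o: False}
  {d: True, s: False, o: False}
  {s: True, d: False, o: False}
  {d: False, s: False, o: False}
  {d: True, o: True, s: True}
  {d: True, o: True, s: False}
  {o: True, s: True, d: False}


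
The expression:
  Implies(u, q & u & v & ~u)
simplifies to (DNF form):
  ~u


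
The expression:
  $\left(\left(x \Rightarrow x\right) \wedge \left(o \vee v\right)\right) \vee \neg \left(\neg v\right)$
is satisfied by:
  {o: True, v: True}
  {o: True, v: False}
  {v: True, o: False}


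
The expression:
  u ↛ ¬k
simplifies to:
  k ∧ u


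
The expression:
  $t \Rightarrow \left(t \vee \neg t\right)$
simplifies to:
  $\text{True}$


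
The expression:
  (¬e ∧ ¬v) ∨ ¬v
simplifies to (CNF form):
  ¬v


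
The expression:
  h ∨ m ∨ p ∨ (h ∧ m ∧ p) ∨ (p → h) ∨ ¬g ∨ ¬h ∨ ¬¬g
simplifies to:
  True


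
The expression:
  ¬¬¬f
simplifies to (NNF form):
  ¬f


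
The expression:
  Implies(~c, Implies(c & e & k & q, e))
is always true.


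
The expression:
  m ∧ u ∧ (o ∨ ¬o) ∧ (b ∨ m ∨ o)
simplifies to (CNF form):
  m ∧ u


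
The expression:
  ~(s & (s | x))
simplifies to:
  ~s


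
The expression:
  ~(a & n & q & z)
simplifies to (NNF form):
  ~a | ~n | ~q | ~z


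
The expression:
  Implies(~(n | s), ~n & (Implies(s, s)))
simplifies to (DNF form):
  True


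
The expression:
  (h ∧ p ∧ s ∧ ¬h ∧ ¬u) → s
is always true.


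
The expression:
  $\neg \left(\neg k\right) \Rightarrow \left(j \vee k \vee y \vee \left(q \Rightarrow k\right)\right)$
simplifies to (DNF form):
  $\text{True}$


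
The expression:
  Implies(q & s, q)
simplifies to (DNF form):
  True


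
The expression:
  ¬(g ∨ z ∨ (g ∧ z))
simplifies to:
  ¬g ∧ ¬z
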